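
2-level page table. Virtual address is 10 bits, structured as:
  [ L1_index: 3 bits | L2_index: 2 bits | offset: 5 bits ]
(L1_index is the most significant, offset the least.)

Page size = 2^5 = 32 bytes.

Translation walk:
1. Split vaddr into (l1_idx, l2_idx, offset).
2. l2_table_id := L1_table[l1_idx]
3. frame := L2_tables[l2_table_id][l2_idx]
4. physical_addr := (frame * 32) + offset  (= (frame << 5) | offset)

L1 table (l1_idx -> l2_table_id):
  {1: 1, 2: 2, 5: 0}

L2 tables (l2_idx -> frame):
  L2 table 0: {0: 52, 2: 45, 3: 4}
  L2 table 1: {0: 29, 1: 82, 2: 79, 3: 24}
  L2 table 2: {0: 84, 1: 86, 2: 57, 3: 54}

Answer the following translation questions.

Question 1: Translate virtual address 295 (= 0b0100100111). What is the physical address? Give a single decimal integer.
vaddr = 295 = 0b0100100111
Split: l1_idx=2, l2_idx=1, offset=7
L1[2] = 2
L2[2][1] = 86
paddr = 86 * 32 + 7 = 2759

Answer: 2759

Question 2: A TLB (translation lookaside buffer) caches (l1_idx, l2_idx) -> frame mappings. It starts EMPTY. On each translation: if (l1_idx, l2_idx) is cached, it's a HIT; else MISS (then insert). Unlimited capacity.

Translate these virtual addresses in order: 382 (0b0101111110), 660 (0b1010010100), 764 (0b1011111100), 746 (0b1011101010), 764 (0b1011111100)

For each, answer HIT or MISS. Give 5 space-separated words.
vaddr=382: (2,3) not in TLB -> MISS, insert
vaddr=660: (5,0) not in TLB -> MISS, insert
vaddr=764: (5,3) not in TLB -> MISS, insert
vaddr=746: (5,3) in TLB -> HIT
vaddr=764: (5,3) in TLB -> HIT

Answer: MISS MISS MISS HIT HIT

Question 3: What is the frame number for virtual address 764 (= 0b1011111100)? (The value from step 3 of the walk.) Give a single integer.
vaddr = 764: l1_idx=5, l2_idx=3
L1[5] = 0; L2[0][3] = 4

Answer: 4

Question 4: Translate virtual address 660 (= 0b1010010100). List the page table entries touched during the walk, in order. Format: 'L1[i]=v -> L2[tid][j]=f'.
vaddr = 660 = 0b1010010100
Split: l1_idx=5, l2_idx=0, offset=20

Answer: L1[5]=0 -> L2[0][0]=52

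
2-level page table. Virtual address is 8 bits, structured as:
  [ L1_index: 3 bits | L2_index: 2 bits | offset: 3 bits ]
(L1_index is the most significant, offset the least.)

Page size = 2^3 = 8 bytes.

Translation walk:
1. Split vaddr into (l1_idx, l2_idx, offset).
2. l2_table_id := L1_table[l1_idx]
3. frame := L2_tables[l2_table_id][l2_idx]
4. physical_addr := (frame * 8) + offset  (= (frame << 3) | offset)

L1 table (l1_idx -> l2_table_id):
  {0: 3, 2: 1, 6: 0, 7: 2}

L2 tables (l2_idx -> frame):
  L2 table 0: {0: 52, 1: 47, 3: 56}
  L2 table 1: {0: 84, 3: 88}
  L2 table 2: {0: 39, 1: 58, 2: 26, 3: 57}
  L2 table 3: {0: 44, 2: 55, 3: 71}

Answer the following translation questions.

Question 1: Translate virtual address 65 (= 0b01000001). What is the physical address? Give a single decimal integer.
vaddr = 65 = 0b01000001
Split: l1_idx=2, l2_idx=0, offset=1
L1[2] = 1
L2[1][0] = 84
paddr = 84 * 8 + 1 = 673

Answer: 673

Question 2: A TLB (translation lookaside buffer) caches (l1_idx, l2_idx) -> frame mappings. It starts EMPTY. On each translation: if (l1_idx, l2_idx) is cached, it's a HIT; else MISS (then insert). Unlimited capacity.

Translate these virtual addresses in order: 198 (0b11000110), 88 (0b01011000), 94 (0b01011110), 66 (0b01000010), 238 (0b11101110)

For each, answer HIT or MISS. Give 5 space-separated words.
vaddr=198: (6,0) not in TLB -> MISS, insert
vaddr=88: (2,3) not in TLB -> MISS, insert
vaddr=94: (2,3) in TLB -> HIT
vaddr=66: (2,0) not in TLB -> MISS, insert
vaddr=238: (7,1) not in TLB -> MISS, insert

Answer: MISS MISS HIT MISS MISS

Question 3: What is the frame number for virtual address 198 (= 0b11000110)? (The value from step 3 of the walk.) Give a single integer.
Answer: 52

Derivation:
vaddr = 198: l1_idx=6, l2_idx=0
L1[6] = 0; L2[0][0] = 52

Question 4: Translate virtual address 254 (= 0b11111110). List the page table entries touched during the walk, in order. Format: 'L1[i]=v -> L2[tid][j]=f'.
vaddr = 254 = 0b11111110
Split: l1_idx=7, l2_idx=3, offset=6

Answer: L1[7]=2 -> L2[2][3]=57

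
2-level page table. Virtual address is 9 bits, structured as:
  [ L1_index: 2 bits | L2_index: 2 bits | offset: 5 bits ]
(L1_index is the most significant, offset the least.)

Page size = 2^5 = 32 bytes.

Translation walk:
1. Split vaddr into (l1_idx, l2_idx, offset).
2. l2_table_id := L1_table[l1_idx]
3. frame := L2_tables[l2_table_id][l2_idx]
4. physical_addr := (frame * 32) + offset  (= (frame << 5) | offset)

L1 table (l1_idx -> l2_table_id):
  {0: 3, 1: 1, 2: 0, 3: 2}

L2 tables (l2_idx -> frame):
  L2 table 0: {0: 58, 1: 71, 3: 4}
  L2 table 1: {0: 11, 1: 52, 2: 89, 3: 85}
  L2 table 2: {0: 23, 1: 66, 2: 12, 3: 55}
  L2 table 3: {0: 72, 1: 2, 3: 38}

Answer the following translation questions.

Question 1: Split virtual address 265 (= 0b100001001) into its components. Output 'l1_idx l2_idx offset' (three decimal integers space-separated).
vaddr = 265 = 0b100001001
  top 2 bits -> l1_idx = 2
  next 2 bits -> l2_idx = 0
  bottom 5 bits -> offset = 9

Answer: 2 0 9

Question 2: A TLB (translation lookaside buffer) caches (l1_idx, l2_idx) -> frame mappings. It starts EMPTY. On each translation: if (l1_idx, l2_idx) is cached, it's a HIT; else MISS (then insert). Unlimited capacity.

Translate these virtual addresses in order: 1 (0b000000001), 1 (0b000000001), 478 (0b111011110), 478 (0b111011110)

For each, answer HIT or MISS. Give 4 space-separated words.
Answer: MISS HIT MISS HIT

Derivation:
vaddr=1: (0,0) not in TLB -> MISS, insert
vaddr=1: (0,0) in TLB -> HIT
vaddr=478: (3,2) not in TLB -> MISS, insert
vaddr=478: (3,2) in TLB -> HIT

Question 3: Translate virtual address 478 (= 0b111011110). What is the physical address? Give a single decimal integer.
Answer: 414

Derivation:
vaddr = 478 = 0b111011110
Split: l1_idx=3, l2_idx=2, offset=30
L1[3] = 2
L2[2][2] = 12
paddr = 12 * 32 + 30 = 414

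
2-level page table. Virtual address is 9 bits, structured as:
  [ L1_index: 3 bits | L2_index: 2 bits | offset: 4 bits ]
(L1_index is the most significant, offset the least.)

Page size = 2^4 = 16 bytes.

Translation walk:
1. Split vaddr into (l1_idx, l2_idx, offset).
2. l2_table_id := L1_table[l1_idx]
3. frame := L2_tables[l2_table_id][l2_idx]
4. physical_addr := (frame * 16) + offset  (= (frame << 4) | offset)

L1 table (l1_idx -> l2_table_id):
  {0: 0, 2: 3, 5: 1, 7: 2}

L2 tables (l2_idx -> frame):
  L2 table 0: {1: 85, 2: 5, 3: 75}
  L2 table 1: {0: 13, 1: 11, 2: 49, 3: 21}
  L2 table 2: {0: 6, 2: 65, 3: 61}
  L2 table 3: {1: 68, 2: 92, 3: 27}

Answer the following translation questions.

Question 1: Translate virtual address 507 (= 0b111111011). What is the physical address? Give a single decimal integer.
vaddr = 507 = 0b111111011
Split: l1_idx=7, l2_idx=3, offset=11
L1[7] = 2
L2[2][3] = 61
paddr = 61 * 16 + 11 = 987

Answer: 987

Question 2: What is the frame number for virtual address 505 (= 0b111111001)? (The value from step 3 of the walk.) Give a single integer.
vaddr = 505: l1_idx=7, l2_idx=3
L1[7] = 2; L2[2][3] = 61

Answer: 61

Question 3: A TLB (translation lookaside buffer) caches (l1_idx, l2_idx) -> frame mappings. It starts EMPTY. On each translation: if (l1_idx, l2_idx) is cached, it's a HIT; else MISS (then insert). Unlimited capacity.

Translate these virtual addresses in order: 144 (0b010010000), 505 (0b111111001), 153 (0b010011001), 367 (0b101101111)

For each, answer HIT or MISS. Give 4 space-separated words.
Answer: MISS MISS HIT MISS

Derivation:
vaddr=144: (2,1) not in TLB -> MISS, insert
vaddr=505: (7,3) not in TLB -> MISS, insert
vaddr=153: (2,1) in TLB -> HIT
vaddr=367: (5,2) not in TLB -> MISS, insert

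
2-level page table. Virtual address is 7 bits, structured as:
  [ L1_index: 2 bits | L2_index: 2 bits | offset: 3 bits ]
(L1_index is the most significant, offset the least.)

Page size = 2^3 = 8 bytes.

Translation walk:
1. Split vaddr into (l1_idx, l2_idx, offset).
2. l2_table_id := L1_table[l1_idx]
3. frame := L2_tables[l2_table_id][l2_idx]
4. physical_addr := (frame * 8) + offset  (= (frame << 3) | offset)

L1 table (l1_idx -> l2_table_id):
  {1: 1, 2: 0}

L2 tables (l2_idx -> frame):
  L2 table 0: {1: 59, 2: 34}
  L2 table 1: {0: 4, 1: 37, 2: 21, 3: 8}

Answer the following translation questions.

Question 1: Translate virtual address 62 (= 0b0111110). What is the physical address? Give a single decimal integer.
Answer: 70

Derivation:
vaddr = 62 = 0b0111110
Split: l1_idx=1, l2_idx=3, offset=6
L1[1] = 1
L2[1][3] = 8
paddr = 8 * 8 + 6 = 70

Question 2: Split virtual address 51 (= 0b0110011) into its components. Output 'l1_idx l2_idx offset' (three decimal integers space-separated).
Answer: 1 2 3

Derivation:
vaddr = 51 = 0b0110011
  top 2 bits -> l1_idx = 1
  next 2 bits -> l2_idx = 2
  bottom 3 bits -> offset = 3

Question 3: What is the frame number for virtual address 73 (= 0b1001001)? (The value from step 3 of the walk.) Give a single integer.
vaddr = 73: l1_idx=2, l2_idx=1
L1[2] = 0; L2[0][1] = 59

Answer: 59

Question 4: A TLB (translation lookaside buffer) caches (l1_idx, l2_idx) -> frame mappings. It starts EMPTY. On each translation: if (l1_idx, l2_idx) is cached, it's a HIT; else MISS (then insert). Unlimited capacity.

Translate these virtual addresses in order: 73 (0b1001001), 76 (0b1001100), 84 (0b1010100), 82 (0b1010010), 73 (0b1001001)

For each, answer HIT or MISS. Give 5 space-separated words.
Answer: MISS HIT MISS HIT HIT

Derivation:
vaddr=73: (2,1) not in TLB -> MISS, insert
vaddr=76: (2,1) in TLB -> HIT
vaddr=84: (2,2) not in TLB -> MISS, insert
vaddr=82: (2,2) in TLB -> HIT
vaddr=73: (2,1) in TLB -> HIT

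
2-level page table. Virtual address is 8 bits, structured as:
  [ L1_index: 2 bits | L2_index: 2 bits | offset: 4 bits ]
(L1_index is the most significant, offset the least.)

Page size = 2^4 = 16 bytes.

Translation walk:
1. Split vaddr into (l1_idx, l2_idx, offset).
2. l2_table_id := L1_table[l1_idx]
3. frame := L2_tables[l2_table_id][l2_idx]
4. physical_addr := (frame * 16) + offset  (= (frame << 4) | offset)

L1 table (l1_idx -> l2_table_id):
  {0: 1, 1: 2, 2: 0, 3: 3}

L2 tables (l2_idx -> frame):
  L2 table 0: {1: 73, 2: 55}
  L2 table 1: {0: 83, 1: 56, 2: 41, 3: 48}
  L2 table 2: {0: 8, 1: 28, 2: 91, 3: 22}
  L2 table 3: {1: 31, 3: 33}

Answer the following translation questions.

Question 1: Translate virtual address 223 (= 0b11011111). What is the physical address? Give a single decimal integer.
Answer: 511

Derivation:
vaddr = 223 = 0b11011111
Split: l1_idx=3, l2_idx=1, offset=15
L1[3] = 3
L2[3][1] = 31
paddr = 31 * 16 + 15 = 511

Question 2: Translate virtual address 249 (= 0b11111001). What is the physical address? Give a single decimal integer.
vaddr = 249 = 0b11111001
Split: l1_idx=3, l2_idx=3, offset=9
L1[3] = 3
L2[3][3] = 33
paddr = 33 * 16 + 9 = 537

Answer: 537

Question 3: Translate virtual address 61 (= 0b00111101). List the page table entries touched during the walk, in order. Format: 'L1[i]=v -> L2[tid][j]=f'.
Answer: L1[0]=1 -> L2[1][3]=48

Derivation:
vaddr = 61 = 0b00111101
Split: l1_idx=0, l2_idx=3, offset=13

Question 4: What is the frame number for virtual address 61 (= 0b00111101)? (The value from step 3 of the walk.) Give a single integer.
Answer: 48

Derivation:
vaddr = 61: l1_idx=0, l2_idx=3
L1[0] = 1; L2[1][3] = 48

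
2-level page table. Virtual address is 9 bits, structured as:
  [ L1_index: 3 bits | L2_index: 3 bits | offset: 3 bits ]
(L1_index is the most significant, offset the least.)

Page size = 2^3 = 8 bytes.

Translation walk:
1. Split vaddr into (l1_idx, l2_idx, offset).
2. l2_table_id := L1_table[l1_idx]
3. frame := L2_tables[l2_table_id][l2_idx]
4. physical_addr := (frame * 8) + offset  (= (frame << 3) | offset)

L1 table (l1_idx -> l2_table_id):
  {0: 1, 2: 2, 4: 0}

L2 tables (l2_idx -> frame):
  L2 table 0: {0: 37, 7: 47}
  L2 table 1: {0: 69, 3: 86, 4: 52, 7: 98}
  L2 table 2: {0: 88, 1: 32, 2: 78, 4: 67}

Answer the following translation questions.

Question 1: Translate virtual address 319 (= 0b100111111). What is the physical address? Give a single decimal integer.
Answer: 383

Derivation:
vaddr = 319 = 0b100111111
Split: l1_idx=4, l2_idx=7, offset=7
L1[4] = 0
L2[0][7] = 47
paddr = 47 * 8 + 7 = 383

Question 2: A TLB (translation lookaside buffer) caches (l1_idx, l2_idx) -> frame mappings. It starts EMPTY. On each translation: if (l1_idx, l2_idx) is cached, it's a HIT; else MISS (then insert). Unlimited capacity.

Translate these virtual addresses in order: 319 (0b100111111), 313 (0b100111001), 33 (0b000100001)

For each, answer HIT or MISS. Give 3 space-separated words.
vaddr=319: (4,7) not in TLB -> MISS, insert
vaddr=313: (4,7) in TLB -> HIT
vaddr=33: (0,4) not in TLB -> MISS, insert

Answer: MISS HIT MISS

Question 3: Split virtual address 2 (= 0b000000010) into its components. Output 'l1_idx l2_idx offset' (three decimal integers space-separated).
Answer: 0 0 2

Derivation:
vaddr = 2 = 0b000000010
  top 3 bits -> l1_idx = 0
  next 3 bits -> l2_idx = 0
  bottom 3 bits -> offset = 2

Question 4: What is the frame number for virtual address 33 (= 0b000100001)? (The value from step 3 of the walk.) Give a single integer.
vaddr = 33: l1_idx=0, l2_idx=4
L1[0] = 1; L2[1][4] = 52

Answer: 52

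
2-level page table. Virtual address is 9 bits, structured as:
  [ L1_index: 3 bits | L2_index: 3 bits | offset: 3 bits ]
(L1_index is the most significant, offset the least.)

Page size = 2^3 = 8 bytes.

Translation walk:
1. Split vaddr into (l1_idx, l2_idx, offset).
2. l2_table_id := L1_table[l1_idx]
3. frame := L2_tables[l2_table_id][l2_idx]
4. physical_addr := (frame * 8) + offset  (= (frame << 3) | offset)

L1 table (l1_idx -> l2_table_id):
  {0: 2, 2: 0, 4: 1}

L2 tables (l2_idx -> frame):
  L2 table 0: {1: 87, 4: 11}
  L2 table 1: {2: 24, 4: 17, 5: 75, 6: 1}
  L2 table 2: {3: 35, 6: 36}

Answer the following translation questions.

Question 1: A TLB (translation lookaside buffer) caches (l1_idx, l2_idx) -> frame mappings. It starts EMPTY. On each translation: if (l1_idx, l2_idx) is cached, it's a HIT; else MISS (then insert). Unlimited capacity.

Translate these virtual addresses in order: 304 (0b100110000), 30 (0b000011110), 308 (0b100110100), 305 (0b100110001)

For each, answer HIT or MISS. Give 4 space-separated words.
Answer: MISS MISS HIT HIT

Derivation:
vaddr=304: (4,6) not in TLB -> MISS, insert
vaddr=30: (0,3) not in TLB -> MISS, insert
vaddr=308: (4,6) in TLB -> HIT
vaddr=305: (4,6) in TLB -> HIT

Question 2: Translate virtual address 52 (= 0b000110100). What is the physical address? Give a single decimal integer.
vaddr = 52 = 0b000110100
Split: l1_idx=0, l2_idx=6, offset=4
L1[0] = 2
L2[2][6] = 36
paddr = 36 * 8 + 4 = 292

Answer: 292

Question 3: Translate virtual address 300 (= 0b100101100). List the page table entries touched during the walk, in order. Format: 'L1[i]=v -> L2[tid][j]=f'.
Answer: L1[4]=1 -> L2[1][5]=75

Derivation:
vaddr = 300 = 0b100101100
Split: l1_idx=4, l2_idx=5, offset=4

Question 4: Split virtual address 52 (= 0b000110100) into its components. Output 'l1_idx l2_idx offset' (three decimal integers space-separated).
vaddr = 52 = 0b000110100
  top 3 bits -> l1_idx = 0
  next 3 bits -> l2_idx = 6
  bottom 3 bits -> offset = 4

Answer: 0 6 4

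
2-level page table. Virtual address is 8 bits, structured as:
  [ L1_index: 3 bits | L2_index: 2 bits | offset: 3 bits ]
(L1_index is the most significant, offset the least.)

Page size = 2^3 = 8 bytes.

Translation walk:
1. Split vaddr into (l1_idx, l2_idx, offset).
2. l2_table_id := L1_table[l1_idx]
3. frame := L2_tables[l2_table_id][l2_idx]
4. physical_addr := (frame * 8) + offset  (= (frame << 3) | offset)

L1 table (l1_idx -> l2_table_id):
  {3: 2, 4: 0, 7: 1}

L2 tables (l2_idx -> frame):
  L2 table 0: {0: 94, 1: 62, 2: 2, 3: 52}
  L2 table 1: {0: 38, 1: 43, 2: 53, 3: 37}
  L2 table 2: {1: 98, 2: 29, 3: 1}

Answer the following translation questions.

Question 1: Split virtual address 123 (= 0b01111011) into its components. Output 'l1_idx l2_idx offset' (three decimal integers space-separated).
vaddr = 123 = 0b01111011
  top 3 bits -> l1_idx = 3
  next 2 bits -> l2_idx = 3
  bottom 3 bits -> offset = 3

Answer: 3 3 3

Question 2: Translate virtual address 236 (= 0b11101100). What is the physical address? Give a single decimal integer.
Answer: 348

Derivation:
vaddr = 236 = 0b11101100
Split: l1_idx=7, l2_idx=1, offset=4
L1[7] = 1
L2[1][1] = 43
paddr = 43 * 8 + 4 = 348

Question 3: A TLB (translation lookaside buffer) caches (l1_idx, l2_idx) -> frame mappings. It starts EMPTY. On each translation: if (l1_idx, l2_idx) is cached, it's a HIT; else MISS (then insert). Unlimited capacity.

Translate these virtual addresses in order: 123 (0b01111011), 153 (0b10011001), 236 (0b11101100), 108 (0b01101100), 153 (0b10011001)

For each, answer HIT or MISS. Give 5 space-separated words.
Answer: MISS MISS MISS MISS HIT

Derivation:
vaddr=123: (3,3) not in TLB -> MISS, insert
vaddr=153: (4,3) not in TLB -> MISS, insert
vaddr=236: (7,1) not in TLB -> MISS, insert
vaddr=108: (3,1) not in TLB -> MISS, insert
vaddr=153: (4,3) in TLB -> HIT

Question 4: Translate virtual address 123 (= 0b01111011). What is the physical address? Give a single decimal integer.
vaddr = 123 = 0b01111011
Split: l1_idx=3, l2_idx=3, offset=3
L1[3] = 2
L2[2][3] = 1
paddr = 1 * 8 + 3 = 11

Answer: 11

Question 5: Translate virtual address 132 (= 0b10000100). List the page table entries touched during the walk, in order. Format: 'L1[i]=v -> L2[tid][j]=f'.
Answer: L1[4]=0 -> L2[0][0]=94

Derivation:
vaddr = 132 = 0b10000100
Split: l1_idx=4, l2_idx=0, offset=4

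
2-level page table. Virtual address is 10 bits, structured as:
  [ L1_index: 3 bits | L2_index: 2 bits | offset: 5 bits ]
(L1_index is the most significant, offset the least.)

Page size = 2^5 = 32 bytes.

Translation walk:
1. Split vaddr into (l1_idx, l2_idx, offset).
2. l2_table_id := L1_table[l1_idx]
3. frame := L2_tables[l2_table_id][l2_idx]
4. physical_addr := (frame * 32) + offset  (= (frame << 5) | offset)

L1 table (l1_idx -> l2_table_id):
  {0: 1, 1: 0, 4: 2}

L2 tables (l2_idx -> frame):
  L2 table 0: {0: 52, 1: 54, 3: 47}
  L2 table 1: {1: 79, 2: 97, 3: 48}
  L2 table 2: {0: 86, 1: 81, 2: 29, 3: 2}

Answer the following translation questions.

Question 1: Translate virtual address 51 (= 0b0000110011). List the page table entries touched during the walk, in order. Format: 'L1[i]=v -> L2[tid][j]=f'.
vaddr = 51 = 0b0000110011
Split: l1_idx=0, l2_idx=1, offset=19

Answer: L1[0]=1 -> L2[1][1]=79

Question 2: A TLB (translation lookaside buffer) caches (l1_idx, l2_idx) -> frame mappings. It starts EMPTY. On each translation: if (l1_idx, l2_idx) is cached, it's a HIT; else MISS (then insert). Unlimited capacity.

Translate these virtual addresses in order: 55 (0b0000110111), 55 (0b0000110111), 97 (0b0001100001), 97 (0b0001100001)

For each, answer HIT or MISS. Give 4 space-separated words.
vaddr=55: (0,1) not in TLB -> MISS, insert
vaddr=55: (0,1) in TLB -> HIT
vaddr=97: (0,3) not in TLB -> MISS, insert
vaddr=97: (0,3) in TLB -> HIT

Answer: MISS HIT MISS HIT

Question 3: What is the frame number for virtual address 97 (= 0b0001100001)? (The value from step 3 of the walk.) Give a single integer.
vaddr = 97: l1_idx=0, l2_idx=3
L1[0] = 1; L2[1][3] = 48

Answer: 48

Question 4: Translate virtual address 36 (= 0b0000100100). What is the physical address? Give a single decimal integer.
vaddr = 36 = 0b0000100100
Split: l1_idx=0, l2_idx=1, offset=4
L1[0] = 1
L2[1][1] = 79
paddr = 79 * 32 + 4 = 2532

Answer: 2532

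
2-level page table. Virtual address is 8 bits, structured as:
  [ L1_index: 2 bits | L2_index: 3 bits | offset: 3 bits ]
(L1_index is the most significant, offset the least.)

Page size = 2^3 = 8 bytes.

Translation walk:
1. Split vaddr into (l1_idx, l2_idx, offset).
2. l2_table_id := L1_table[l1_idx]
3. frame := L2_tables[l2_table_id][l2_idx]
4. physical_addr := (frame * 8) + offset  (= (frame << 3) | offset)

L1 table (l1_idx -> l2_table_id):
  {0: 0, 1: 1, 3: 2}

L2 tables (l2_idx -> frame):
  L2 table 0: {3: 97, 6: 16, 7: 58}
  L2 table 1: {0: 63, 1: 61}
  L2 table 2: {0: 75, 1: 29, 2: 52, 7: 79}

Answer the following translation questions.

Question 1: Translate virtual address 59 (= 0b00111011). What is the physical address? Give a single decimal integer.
Answer: 467

Derivation:
vaddr = 59 = 0b00111011
Split: l1_idx=0, l2_idx=7, offset=3
L1[0] = 0
L2[0][7] = 58
paddr = 58 * 8 + 3 = 467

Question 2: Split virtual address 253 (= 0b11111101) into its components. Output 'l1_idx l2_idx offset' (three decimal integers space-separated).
Answer: 3 7 5

Derivation:
vaddr = 253 = 0b11111101
  top 2 bits -> l1_idx = 3
  next 3 bits -> l2_idx = 7
  bottom 3 bits -> offset = 5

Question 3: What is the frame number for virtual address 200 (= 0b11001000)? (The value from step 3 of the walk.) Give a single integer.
vaddr = 200: l1_idx=3, l2_idx=1
L1[3] = 2; L2[2][1] = 29

Answer: 29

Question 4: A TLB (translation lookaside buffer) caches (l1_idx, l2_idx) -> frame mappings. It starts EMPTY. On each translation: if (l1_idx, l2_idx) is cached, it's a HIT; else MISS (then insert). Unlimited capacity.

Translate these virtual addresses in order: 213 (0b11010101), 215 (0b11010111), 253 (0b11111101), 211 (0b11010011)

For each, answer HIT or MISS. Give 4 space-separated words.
vaddr=213: (3,2) not in TLB -> MISS, insert
vaddr=215: (3,2) in TLB -> HIT
vaddr=253: (3,7) not in TLB -> MISS, insert
vaddr=211: (3,2) in TLB -> HIT

Answer: MISS HIT MISS HIT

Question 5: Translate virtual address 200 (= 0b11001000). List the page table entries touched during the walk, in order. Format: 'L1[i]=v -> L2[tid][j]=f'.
Answer: L1[3]=2 -> L2[2][1]=29

Derivation:
vaddr = 200 = 0b11001000
Split: l1_idx=3, l2_idx=1, offset=0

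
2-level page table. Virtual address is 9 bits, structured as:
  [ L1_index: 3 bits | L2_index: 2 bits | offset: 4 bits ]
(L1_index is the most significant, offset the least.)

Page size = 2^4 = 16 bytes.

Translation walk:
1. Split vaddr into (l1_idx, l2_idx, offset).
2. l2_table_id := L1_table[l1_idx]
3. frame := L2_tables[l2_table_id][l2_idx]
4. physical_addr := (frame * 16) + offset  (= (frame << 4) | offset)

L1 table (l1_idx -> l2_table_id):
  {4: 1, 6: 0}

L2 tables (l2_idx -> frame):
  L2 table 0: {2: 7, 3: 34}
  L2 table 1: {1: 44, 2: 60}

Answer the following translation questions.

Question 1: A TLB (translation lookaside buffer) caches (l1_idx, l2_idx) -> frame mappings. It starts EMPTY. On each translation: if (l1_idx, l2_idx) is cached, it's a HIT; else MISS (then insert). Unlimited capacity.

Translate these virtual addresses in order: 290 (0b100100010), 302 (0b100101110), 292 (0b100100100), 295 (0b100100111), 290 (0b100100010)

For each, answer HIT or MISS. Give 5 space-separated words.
Answer: MISS HIT HIT HIT HIT

Derivation:
vaddr=290: (4,2) not in TLB -> MISS, insert
vaddr=302: (4,2) in TLB -> HIT
vaddr=292: (4,2) in TLB -> HIT
vaddr=295: (4,2) in TLB -> HIT
vaddr=290: (4,2) in TLB -> HIT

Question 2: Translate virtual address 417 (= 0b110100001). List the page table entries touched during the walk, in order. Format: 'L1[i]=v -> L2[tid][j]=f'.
vaddr = 417 = 0b110100001
Split: l1_idx=6, l2_idx=2, offset=1

Answer: L1[6]=0 -> L2[0][2]=7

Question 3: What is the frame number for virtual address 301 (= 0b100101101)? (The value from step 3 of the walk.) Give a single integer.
vaddr = 301: l1_idx=4, l2_idx=2
L1[4] = 1; L2[1][2] = 60

Answer: 60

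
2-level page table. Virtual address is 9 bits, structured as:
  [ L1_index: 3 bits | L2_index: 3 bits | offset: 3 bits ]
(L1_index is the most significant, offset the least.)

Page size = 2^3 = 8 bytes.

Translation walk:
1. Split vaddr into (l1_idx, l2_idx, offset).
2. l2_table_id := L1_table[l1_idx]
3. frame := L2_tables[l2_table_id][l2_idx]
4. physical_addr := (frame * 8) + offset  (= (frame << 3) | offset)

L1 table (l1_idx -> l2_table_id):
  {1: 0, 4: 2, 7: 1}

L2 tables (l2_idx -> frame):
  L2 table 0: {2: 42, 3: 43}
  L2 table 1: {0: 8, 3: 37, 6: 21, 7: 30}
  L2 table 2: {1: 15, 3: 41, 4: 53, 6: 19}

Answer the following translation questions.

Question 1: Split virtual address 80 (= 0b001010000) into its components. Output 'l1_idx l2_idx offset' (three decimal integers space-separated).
Answer: 1 2 0

Derivation:
vaddr = 80 = 0b001010000
  top 3 bits -> l1_idx = 1
  next 3 bits -> l2_idx = 2
  bottom 3 bits -> offset = 0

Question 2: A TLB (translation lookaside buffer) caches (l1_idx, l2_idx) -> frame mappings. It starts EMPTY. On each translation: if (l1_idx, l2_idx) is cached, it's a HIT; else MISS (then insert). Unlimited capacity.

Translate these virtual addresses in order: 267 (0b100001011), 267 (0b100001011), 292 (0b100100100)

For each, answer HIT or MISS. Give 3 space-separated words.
Answer: MISS HIT MISS

Derivation:
vaddr=267: (4,1) not in TLB -> MISS, insert
vaddr=267: (4,1) in TLB -> HIT
vaddr=292: (4,4) not in TLB -> MISS, insert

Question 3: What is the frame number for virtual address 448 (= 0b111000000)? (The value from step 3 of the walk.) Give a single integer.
Answer: 8

Derivation:
vaddr = 448: l1_idx=7, l2_idx=0
L1[7] = 1; L2[1][0] = 8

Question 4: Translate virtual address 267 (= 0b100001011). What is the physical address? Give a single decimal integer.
vaddr = 267 = 0b100001011
Split: l1_idx=4, l2_idx=1, offset=3
L1[4] = 2
L2[2][1] = 15
paddr = 15 * 8 + 3 = 123

Answer: 123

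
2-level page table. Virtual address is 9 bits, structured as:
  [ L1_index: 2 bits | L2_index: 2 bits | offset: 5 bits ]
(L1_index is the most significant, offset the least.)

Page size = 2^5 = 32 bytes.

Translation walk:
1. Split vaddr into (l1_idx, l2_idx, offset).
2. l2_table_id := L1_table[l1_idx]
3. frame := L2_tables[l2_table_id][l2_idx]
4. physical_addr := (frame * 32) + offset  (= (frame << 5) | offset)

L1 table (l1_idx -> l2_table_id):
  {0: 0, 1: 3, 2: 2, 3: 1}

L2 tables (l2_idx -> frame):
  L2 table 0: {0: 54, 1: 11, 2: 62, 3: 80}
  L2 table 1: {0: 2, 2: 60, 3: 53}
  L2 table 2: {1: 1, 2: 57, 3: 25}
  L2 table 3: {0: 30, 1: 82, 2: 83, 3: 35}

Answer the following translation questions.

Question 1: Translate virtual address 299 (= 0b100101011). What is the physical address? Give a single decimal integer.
Answer: 43

Derivation:
vaddr = 299 = 0b100101011
Split: l1_idx=2, l2_idx=1, offset=11
L1[2] = 2
L2[2][1] = 1
paddr = 1 * 32 + 11 = 43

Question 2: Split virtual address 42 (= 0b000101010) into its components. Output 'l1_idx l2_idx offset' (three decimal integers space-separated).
Answer: 0 1 10

Derivation:
vaddr = 42 = 0b000101010
  top 2 bits -> l1_idx = 0
  next 2 bits -> l2_idx = 1
  bottom 5 bits -> offset = 10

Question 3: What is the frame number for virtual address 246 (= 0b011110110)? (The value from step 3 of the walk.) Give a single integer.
Answer: 35

Derivation:
vaddr = 246: l1_idx=1, l2_idx=3
L1[1] = 3; L2[3][3] = 35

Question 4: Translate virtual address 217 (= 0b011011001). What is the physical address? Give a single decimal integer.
Answer: 2681

Derivation:
vaddr = 217 = 0b011011001
Split: l1_idx=1, l2_idx=2, offset=25
L1[1] = 3
L2[3][2] = 83
paddr = 83 * 32 + 25 = 2681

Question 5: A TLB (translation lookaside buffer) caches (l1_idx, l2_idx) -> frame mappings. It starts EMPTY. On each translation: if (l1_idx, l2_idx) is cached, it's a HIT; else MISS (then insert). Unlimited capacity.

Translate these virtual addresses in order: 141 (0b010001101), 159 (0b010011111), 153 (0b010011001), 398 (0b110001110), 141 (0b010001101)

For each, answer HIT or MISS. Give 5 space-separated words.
Answer: MISS HIT HIT MISS HIT

Derivation:
vaddr=141: (1,0) not in TLB -> MISS, insert
vaddr=159: (1,0) in TLB -> HIT
vaddr=153: (1,0) in TLB -> HIT
vaddr=398: (3,0) not in TLB -> MISS, insert
vaddr=141: (1,0) in TLB -> HIT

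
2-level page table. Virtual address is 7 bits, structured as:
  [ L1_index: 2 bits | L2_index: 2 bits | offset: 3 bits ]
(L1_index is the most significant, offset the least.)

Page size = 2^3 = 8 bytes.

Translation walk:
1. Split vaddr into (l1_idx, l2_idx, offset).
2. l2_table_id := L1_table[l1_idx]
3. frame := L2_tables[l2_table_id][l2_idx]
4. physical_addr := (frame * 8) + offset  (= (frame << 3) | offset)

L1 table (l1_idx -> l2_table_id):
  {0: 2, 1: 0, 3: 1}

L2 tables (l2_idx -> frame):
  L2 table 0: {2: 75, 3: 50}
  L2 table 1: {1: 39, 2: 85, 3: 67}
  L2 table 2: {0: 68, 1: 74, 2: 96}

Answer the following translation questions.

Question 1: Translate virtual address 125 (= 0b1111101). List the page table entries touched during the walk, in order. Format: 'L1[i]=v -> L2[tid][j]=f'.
Answer: L1[3]=1 -> L2[1][3]=67

Derivation:
vaddr = 125 = 0b1111101
Split: l1_idx=3, l2_idx=3, offset=5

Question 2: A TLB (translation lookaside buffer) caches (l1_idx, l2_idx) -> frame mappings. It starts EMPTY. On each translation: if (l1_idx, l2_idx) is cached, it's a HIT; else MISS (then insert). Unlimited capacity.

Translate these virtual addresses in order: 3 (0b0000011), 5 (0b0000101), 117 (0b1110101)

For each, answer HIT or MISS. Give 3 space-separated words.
vaddr=3: (0,0) not in TLB -> MISS, insert
vaddr=5: (0,0) in TLB -> HIT
vaddr=117: (3,2) not in TLB -> MISS, insert

Answer: MISS HIT MISS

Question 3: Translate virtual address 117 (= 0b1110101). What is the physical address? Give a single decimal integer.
Answer: 685

Derivation:
vaddr = 117 = 0b1110101
Split: l1_idx=3, l2_idx=2, offset=5
L1[3] = 1
L2[1][2] = 85
paddr = 85 * 8 + 5 = 685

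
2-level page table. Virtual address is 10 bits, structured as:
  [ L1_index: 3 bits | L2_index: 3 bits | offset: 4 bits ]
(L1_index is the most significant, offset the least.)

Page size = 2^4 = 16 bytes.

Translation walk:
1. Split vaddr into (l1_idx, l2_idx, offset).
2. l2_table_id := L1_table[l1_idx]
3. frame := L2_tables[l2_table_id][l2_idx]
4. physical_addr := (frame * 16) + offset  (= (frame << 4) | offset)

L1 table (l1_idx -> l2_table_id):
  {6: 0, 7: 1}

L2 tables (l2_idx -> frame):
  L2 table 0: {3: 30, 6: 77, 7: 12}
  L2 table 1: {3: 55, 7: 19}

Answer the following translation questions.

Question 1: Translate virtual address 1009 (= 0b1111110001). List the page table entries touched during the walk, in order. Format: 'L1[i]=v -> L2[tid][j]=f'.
Answer: L1[7]=1 -> L2[1][7]=19

Derivation:
vaddr = 1009 = 0b1111110001
Split: l1_idx=7, l2_idx=7, offset=1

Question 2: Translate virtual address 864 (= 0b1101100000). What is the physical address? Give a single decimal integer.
Answer: 1232

Derivation:
vaddr = 864 = 0b1101100000
Split: l1_idx=6, l2_idx=6, offset=0
L1[6] = 0
L2[0][6] = 77
paddr = 77 * 16 + 0 = 1232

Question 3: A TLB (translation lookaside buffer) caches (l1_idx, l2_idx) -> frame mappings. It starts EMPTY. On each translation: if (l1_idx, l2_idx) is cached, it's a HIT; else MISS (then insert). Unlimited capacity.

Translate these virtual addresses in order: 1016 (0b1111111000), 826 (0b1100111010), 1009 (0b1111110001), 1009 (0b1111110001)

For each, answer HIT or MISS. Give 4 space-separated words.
Answer: MISS MISS HIT HIT

Derivation:
vaddr=1016: (7,7) not in TLB -> MISS, insert
vaddr=826: (6,3) not in TLB -> MISS, insert
vaddr=1009: (7,7) in TLB -> HIT
vaddr=1009: (7,7) in TLB -> HIT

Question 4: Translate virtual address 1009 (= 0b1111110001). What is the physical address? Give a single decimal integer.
vaddr = 1009 = 0b1111110001
Split: l1_idx=7, l2_idx=7, offset=1
L1[7] = 1
L2[1][7] = 19
paddr = 19 * 16 + 1 = 305

Answer: 305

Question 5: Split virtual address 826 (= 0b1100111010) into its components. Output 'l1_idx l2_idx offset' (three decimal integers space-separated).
vaddr = 826 = 0b1100111010
  top 3 bits -> l1_idx = 6
  next 3 bits -> l2_idx = 3
  bottom 4 bits -> offset = 10

Answer: 6 3 10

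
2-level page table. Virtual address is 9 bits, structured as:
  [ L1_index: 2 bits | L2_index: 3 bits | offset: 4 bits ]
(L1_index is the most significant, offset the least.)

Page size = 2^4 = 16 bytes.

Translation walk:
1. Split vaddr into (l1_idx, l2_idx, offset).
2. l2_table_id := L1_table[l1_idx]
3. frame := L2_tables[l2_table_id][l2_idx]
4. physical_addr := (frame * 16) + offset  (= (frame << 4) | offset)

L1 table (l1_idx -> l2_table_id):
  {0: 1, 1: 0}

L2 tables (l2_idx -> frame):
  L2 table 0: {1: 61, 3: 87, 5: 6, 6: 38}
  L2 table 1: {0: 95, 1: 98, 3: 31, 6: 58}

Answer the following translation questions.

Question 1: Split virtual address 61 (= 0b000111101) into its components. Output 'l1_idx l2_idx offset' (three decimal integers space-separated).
vaddr = 61 = 0b000111101
  top 2 bits -> l1_idx = 0
  next 3 bits -> l2_idx = 3
  bottom 4 bits -> offset = 13

Answer: 0 3 13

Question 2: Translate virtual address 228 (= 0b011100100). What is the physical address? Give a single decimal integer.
vaddr = 228 = 0b011100100
Split: l1_idx=1, l2_idx=6, offset=4
L1[1] = 0
L2[0][6] = 38
paddr = 38 * 16 + 4 = 612

Answer: 612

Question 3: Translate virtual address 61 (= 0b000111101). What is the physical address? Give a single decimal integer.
Answer: 509

Derivation:
vaddr = 61 = 0b000111101
Split: l1_idx=0, l2_idx=3, offset=13
L1[0] = 1
L2[1][3] = 31
paddr = 31 * 16 + 13 = 509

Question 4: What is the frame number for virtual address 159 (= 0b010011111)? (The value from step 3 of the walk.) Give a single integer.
vaddr = 159: l1_idx=1, l2_idx=1
L1[1] = 0; L2[0][1] = 61

Answer: 61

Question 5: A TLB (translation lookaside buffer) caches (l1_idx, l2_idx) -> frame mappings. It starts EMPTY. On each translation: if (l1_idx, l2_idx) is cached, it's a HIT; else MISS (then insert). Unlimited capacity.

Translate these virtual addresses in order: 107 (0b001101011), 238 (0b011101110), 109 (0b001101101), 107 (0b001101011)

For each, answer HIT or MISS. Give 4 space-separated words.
vaddr=107: (0,6) not in TLB -> MISS, insert
vaddr=238: (1,6) not in TLB -> MISS, insert
vaddr=109: (0,6) in TLB -> HIT
vaddr=107: (0,6) in TLB -> HIT

Answer: MISS MISS HIT HIT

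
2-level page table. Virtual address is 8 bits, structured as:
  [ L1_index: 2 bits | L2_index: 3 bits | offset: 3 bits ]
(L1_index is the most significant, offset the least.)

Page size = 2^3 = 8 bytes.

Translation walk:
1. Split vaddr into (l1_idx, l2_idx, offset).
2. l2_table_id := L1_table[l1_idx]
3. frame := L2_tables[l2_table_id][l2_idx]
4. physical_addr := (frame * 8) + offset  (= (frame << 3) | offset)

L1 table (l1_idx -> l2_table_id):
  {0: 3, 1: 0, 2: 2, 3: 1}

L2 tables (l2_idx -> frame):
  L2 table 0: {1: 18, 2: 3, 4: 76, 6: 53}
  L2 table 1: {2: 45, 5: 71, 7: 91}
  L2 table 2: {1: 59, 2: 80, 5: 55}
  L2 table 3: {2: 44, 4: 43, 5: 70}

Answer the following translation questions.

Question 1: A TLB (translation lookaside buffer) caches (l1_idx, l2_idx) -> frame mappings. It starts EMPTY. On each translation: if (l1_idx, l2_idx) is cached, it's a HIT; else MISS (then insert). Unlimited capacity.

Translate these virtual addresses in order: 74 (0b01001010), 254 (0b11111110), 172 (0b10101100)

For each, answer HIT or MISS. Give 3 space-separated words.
Answer: MISS MISS MISS

Derivation:
vaddr=74: (1,1) not in TLB -> MISS, insert
vaddr=254: (3,7) not in TLB -> MISS, insert
vaddr=172: (2,5) not in TLB -> MISS, insert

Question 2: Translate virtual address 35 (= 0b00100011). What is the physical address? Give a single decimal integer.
Answer: 347

Derivation:
vaddr = 35 = 0b00100011
Split: l1_idx=0, l2_idx=4, offset=3
L1[0] = 3
L2[3][4] = 43
paddr = 43 * 8 + 3 = 347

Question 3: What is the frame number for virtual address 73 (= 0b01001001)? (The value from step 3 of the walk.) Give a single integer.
Answer: 18

Derivation:
vaddr = 73: l1_idx=1, l2_idx=1
L1[1] = 0; L2[0][1] = 18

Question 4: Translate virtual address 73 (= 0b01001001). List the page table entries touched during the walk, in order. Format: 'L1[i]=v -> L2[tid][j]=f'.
vaddr = 73 = 0b01001001
Split: l1_idx=1, l2_idx=1, offset=1

Answer: L1[1]=0 -> L2[0][1]=18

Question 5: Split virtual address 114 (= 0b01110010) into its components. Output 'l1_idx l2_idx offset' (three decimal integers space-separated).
vaddr = 114 = 0b01110010
  top 2 bits -> l1_idx = 1
  next 3 bits -> l2_idx = 6
  bottom 3 bits -> offset = 2

Answer: 1 6 2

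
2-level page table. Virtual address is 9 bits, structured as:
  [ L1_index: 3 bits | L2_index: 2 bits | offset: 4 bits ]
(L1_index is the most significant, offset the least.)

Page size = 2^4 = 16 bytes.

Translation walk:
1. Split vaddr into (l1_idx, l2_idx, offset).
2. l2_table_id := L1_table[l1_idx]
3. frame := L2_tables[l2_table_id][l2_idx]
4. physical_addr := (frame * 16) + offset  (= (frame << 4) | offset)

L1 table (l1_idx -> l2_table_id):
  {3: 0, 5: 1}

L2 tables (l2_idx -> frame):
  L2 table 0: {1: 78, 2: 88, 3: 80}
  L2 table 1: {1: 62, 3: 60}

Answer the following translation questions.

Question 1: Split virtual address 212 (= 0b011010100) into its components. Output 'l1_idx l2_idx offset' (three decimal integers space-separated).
vaddr = 212 = 0b011010100
  top 3 bits -> l1_idx = 3
  next 2 bits -> l2_idx = 1
  bottom 4 bits -> offset = 4

Answer: 3 1 4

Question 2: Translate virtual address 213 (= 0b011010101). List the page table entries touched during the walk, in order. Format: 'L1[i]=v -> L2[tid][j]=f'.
Answer: L1[3]=0 -> L2[0][1]=78

Derivation:
vaddr = 213 = 0b011010101
Split: l1_idx=3, l2_idx=1, offset=5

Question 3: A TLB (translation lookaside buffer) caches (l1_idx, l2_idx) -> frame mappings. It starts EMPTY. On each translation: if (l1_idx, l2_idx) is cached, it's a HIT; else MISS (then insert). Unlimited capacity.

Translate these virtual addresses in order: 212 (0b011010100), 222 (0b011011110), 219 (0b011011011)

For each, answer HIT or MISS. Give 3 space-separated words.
vaddr=212: (3,1) not in TLB -> MISS, insert
vaddr=222: (3,1) in TLB -> HIT
vaddr=219: (3,1) in TLB -> HIT

Answer: MISS HIT HIT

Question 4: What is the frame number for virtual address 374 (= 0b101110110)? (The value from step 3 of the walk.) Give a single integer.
Answer: 60

Derivation:
vaddr = 374: l1_idx=5, l2_idx=3
L1[5] = 1; L2[1][3] = 60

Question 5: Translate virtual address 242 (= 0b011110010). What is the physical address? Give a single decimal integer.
Answer: 1282

Derivation:
vaddr = 242 = 0b011110010
Split: l1_idx=3, l2_idx=3, offset=2
L1[3] = 0
L2[0][3] = 80
paddr = 80 * 16 + 2 = 1282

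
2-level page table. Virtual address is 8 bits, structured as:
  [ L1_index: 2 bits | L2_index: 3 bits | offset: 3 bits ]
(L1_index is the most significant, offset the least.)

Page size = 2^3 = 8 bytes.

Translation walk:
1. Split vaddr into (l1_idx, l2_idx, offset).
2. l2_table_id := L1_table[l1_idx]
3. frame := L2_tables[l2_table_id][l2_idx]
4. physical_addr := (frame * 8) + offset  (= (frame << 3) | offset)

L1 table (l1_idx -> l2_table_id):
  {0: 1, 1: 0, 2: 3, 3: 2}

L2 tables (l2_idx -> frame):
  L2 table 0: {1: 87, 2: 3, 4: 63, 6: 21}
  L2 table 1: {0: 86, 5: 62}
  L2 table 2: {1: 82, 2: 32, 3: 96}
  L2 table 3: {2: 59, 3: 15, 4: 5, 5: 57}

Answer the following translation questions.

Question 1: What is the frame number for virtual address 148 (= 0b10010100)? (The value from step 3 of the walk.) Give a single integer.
Answer: 59

Derivation:
vaddr = 148: l1_idx=2, l2_idx=2
L1[2] = 3; L2[3][2] = 59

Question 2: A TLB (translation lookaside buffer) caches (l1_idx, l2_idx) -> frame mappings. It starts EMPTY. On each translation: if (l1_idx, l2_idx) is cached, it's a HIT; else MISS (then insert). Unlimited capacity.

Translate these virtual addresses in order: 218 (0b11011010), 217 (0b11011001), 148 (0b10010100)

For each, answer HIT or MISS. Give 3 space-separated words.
Answer: MISS HIT MISS

Derivation:
vaddr=218: (3,3) not in TLB -> MISS, insert
vaddr=217: (3,3) in TLB -> HIT
vaddr=148: (2,2) not in TLB -> MISS, insert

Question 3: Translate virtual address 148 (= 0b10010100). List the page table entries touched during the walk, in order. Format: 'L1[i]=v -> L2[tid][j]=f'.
vaddr = 148 = 0b10010100
Split: l1_idx=2, l2_idx=2, offset=4

Answer: L1[2]=3 -> L2[3][2]=59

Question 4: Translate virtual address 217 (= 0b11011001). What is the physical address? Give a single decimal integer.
vaddr = 217 = 0b11011001
Split: l1_idx=3, l2_idx=3, offset=1
L1[3] = 2
L2[2][3] = 96
paddr = 96 * 8 + 1 = 769

Answer: 769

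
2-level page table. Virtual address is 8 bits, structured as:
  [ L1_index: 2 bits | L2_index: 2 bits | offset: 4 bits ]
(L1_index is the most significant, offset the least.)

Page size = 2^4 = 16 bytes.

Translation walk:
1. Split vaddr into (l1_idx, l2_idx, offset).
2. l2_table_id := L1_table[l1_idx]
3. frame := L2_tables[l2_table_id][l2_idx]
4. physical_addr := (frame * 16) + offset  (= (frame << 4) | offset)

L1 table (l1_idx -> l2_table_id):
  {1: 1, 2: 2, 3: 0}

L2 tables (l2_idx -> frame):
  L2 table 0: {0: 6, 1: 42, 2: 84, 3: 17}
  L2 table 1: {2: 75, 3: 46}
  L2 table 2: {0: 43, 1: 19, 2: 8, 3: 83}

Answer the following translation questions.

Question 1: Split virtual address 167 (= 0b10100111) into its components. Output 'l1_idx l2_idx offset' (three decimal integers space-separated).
Answer: 2 2 7

Derivation:
vaddr = 167 = 0b10100111
  top 2 bits -> l1_idx = 2
  next 2 bits -> l2_idx = 2
  bottom 4 bits -> offset = 7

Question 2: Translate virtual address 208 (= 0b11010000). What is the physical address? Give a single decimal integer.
vaddr = 208 = 0b11010000
Split: l1_idx=3, l2_idx=1, offset=0
L1[3] = 0
L2[0][1] = 42
paddr = 42 * 16 + 0 = 672

Answer: 672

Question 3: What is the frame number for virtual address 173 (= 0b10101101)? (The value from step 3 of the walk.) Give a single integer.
Answer: 8

Derivation:
vaddr = 173: l1_idx=2, l2_idx=2
L1[2] = 2; L2[2][2] = 8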